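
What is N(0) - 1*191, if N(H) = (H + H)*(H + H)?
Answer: -191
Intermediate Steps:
N(H) = 4*H² (N(H) = (2*H)*(2*H) = 4*H²)
N(0) - 1*191 = 4*0² - 1*191 = 4*0 - 191 = 0 - 191 = -191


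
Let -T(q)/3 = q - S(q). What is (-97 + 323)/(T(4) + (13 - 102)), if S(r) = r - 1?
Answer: -113/46 ≈ -2.4565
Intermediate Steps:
S(r) = -1 + r
T(q) = -3 (T(q) = -3*(q - (-1 + q)) = -3*(q + (1 - q)) = -3*1 = -3)
(-97 + 323)/(T(4) + (13 - 102)) = (-97 + 323)/(-3 + (13 - 102)) = 226/(-3 - 89) = 226/(-92) = 226*(-1/92) = -113/46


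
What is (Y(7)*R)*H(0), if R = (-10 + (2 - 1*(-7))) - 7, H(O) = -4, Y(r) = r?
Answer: 224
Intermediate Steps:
R = -8 (R = (-10 + (2 + 7)) - 7 = (-10 + 9) - 7 = -1 - 7 = -8)
(Y(7)*R)*H(0) = (7*(-8))*(-4) = -56*(-4) = 224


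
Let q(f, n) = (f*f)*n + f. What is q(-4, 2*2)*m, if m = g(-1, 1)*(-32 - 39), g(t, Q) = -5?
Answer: 21300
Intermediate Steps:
q(f, n) = f + n*f² (q(f, n) = f²*n + f = n*f² + f = f + n*f²)
m = 355 (m = -5*(-32 - 39) = -5*(-71) = 355)
q(-4, 2*2)*m = -4*(1 - 8*2)*355 = -4*(1 - 4*4)*355 = -4*(1 - 16)*355 = -4*(-15)*355 = 60*355 = 21300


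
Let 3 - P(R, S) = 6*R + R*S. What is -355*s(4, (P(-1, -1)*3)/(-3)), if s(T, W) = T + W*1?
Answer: 1420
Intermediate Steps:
P(R, S) = 3 - 6*R - R*S (P(R, S) = 3 - (6*R + R*S) = 3 + (-6*R - R*S) = 3 - 6*R - R*S)
s(T, W) = T + W
-355*s(4, (P(-1, -1)*3)/(-3)) = -355*(4 + ((3 - 6*(-1) - 1*(-1)*(-1))*3)/(-3)) = -355*(4 + ((3 + 6 - 1)*3)*(-1/3)) = -355*(4 + (8*3)*(-1/3)) = -355*(4 + 24*(-1/3)) = -355*(4 - 8) = -355*(-4) = 1420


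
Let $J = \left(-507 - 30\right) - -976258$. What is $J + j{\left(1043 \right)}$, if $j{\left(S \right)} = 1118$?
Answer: $976839$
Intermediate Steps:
$J = 975721$ ($J = \left(-507 - 30\right) + 976258 = -537 + 976258 = 975721$)
$J + j{\left(1043 \right)} = 975721 + 1118 = 976839$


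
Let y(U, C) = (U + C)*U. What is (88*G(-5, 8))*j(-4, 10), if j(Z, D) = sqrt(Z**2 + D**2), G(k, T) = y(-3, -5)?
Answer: 4224*sqrt(29) ≈ 22747.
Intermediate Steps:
y(U, C) = U*(C + U) (y(U, C) = (C + U)*U = U*(C + U))
G(k, T) = 24 (G(k, T) = -3*(-5 - 3) = -3*(-8) = 24)
j(Z, D) = sqrt(D**2 + Z**2)
(88*G(-5, 8))*j(-4, 10) = (88*24)*sqrt(10**2 + (-4)**2) = 2112*sqrt(100 + 16) = 2112*sqrt(116) = 2112*(2*sqrt(29)) = 4224*sqrt(29)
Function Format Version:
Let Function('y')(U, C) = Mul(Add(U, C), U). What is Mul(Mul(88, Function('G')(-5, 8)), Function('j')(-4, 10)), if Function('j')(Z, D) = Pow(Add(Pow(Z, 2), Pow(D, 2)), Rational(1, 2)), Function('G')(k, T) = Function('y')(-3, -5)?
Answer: Mul(4224, Pow(29, Rational(1, 2))) ≈ 22747.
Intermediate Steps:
Function('y')(U, C) = Mul(U, Add(C, U)) (Function('y')(U, C) = Mul(Add(C, U), U) = Mul(U, Add(C, U)))
Function('G')(k, T) = 24 (Function('G')(k, T) = Mul(-3, Add(-5, -3)) = Mul(-3, -8) = 24)
Function('j')(Z, D) = Pow(Add(Pow(D, 2), Pow(Z, 2)), Rational(1, 2))
Mul(Mul(88, Function('G')(-5, 8)), Function('j')(-4, 10)) = Mul(Mul(88, 24), Pow(Add(Pow(10, 2), Pow(-4, 2)), Rational(1, 2))) = Mul(2112, Pow(Add(100, 16), Rational(1, 2))) = Mul(2112, Pow(116, Rational(1, 2))) = Mul(2112, Mul(2, Pow(29, Rational(1, 2)))) = Mul(4224, Pow(29, Rational(1, 2)))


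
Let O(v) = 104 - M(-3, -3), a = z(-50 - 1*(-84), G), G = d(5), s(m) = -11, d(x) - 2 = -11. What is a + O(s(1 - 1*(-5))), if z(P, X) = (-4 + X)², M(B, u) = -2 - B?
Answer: 272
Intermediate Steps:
d(x) = -9 (d(x) = 2 - 11 = -9)
G = -9
a = 169 (a = (-4 - 9)² = (-13)² = 169)
O(v) = 103 (O(v) = 104 - (-2 - 1*(-3)) = 104 - (-2 + 3) = 104 - 1*1 = 104 - 1 = 103)
a + O(s(1 - 1*(-5))) = 169 + 103 = 272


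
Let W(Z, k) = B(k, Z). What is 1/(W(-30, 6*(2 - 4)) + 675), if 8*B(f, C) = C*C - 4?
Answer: 1/787 ≈ 0.0012706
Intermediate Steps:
B(f, C) = -1/2 + C**2/8 (B(f, C) = (C*C - 4)/8 = (C**2 - 4)/8 = (-4 + C**2)/8 = -1/2 + C**2/8)
W(Z, k) = -1/2 + Z**2/8
1/(W(-30, 6*(2 - 4)) + 675) = 1/((-1/2 + (1/8)*(-30)**2) + 675) = 1/((-1/2 + (1/8)*900) + 675) = 1/((-1/2 + 225/2) + 675) = 1/(112 + 675) = 1/787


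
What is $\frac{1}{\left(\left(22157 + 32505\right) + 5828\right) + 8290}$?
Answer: $\frac{1}{68780} \approx 1.4539 \cdot 10^{-5}$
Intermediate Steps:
$\frac{1}{\left(\left(22157 + 32505\right) + 5828\right) + 8290} = \frac{1}{\left(54662 + 5828\right) + 8290} = \frac{1}{60490 + 8290} = \frac{1}{68780}$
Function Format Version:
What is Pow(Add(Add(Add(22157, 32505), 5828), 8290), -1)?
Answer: Rational(1, 68780) ≈ 1.4539e-5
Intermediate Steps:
Pow(Add(Add(Add(22157, 32505), 5828), 8290), -1) = Pow(Add(Add(54662, 5828), 8290), -1) = Pow(Add(60490, 8290), -1) = Pow(68780, -1) = Rational(1, 68780)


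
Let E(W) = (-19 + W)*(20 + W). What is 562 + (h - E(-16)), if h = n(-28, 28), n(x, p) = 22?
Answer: 724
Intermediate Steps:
h = 22
562 + (h - E(-16)) = 562 + (22 - (-380 - 16 + (-16)²)) = 562 + (22 - (-380 - 16 + 256)) = 562 + (22 - 1*(-140)) = 562 + (22 + 140) = 562 + 162 = 724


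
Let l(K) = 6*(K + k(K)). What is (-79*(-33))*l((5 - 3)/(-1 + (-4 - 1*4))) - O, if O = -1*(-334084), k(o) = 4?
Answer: -274992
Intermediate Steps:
l(K) = 24 + 6*K (l(K) = 6*(K + 4) = 6*(4 + K) = 24 + 6*K)
O = 334084
(-79*(-33))*l((5 - 3)/(-1 + (-4 - 1*4))) - O = (-79*(-33))*(24 + 6*((5 - 3)/(-1 + (-4 - 1*4)))) - 1*334084 = 2607*(24 + 6*(2/(-1 + (-4 - 4)))) - 334084 = 2607*(24 + 6*(2/(-1 - 8))) - 334084 = 2607*(24 + 6*(2/(-9))) - 334084 = 2607*(24 + 6*(2*(-⅑))) - 334084 = 2607*(24 + 6*(-2/9)) - 334084 = 2607*(24 - 4/3) - 334084 = 2607*(68/3) - 334084 = 59092 - 334084 = -274992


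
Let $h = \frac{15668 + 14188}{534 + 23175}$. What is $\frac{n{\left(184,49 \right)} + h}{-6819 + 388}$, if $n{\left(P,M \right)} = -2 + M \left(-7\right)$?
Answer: $\frac{2716583}{50824193} \approx 0.053451$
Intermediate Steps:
$n{\left(P,M \right)} = -2 - 7 M$
$h = \frac{9952}{7903}$ ($h = \frac{29856}{23709} = 29856 \cdot \frac{1}{23709} = \frac{9952}{7903} \approx 1.2593$)
$\frac{n{\left(184,49 \right)} + h}{-6819 + 388} = \frac{\left(-2 - 343\right) + \frac{9952}{7903}}{-6819 + 388} = \frac{\left(-2 - 343\right) + \frac{9952}{7903}}{-6431} = \left(-345 + \frac{9952}{7903}\right) \left(- \frac{1}{6431}\right) = \left(- \frac{2716583}{7903}\right) \left(- \frac{1}{6431}\right) = \frac{2716583}{50824193}$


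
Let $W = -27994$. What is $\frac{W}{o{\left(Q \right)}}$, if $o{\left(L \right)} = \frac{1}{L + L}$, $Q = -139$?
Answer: $7782332$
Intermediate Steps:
$o{\left(L \right)} = \frac{1}{2 L}$
$\frac{W}{o{\left(Q \right)}} = - \frac{27994}{\frac{1}{2} \frac{1}{-139}} = - \frac{27994}{\frac{1}{2} \left(- \frac{1}{139}\right)} = - \frac{27994}{- \frac{1}{278}} = \left(-27994\right) \left(-278\right) = 7782332$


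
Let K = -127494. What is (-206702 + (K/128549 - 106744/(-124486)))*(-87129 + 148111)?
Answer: -100856953083371556496/8001275407 ≈ -1.2605e+10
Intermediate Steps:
(-206702 + (K/128549 - 106744/(-124486)))*(-87129 + 148111) = (-206702 + (-127494/128549 - 106744/(-124486)))*(-87129 + 148111) = (-206702 + (-127494*1/128549 - 106744*(-1/124486)))*60982 = (-206702 + (-127494/128549 + 53372/62243))*60982 = (-206702 - 1074691814/8001275407)*60982 = -1653880703869528/8001275407*60982 = -100856953083371556496/8001275407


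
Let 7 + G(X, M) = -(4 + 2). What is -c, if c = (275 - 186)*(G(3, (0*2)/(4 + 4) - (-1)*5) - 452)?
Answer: 41385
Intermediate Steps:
G(X, M) = -13 (G(X, M) = -7 - (4 + 2) = -7 - 1*6 = -7 - 6 = -13)
c = -41385 (c = (275 - 186)*(-13 - 452) = 89*(-465) = -41385)
-c = -1*(-41385) = 41385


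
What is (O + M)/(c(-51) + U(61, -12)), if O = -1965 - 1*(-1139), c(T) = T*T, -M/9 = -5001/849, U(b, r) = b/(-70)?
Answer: -15312850/51508547 ≈ -0.29729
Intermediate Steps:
U(b, r) = -b/70 (U(b, r) = b*(-1/70) = -b/70)
M = 15003/283 (M = -(-45009)/849 = -9*(-1667/283) = 15003/283 ≈ 53.014)
c(T) = T**2
O = -826 (O = -1965 + 1139 = -826)
(O + M)/(c(-51) + U(61, -12)) = (-826 + 15003/283)/((-51)**2 - 1/70*61) = -218755/(283*(2601 - 61/70)) = -218755/(283*182009/70) = -218755/283*70/182009 = -15312850/51508547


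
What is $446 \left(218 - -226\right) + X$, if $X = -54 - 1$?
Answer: $197969$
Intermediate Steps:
$X = -55$ ($X = -54 - 1 = -55$)
$446 \left(218 - -226\right) + X = 446 \left(218 - -226\right) - 55 = 446 \left(218 + 226\right) - 55 = 446 \cdot 444 - 55 = 198024 - 55 = 197969$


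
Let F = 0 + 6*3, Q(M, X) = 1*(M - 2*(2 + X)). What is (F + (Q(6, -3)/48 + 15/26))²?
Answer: 534361/1521 ≈ 351.32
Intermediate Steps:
Q(M, X) = -4 + M - 2*X (Q(M, X) = 1*(M + (-4 - 2*X)) = 1*(-4 + M - 2*X) = -4 + M - 2*X)
F = 18 (F = 0 + 18 = 18)
(F + (Q(6, -3)/48 + 15/26))² = (18 + ((-4 + 6 - 2*(-3))/48 + 15/26))² = (18 + ((-4 + 6 + 6)*(1/48) + 15*(1/26)))² = (18 + (8*(1/48) + 15/26))² = (18 + (⅙ + 15/26))² = (18 + 29/39)² = (731/39)² = 534361/1521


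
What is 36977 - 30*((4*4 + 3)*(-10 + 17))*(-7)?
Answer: 64907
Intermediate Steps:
36977 - 30*((4*4 + 3)*(-10 + 17))*(-7) = 36977 - 30*((16 + 3)*7)*(-7) = 36977 - 30*(19*7)*(-7) = 36977 - 30*133*(-7) = 36977 - 3990*(-7) = 36977 - 1*(-27930) = 36977 + 27930 = 64907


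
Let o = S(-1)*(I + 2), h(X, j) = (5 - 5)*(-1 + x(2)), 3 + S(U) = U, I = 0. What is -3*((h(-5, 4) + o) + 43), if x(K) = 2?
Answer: -105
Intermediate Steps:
S(U) = -3 + U
h(X, j) = 0 (h(X, j) = (5 - 5)*(-1 + 2) = 0*1 = 0)
o = -8 (o = (-3 - 1)*(0 + 2) = -4*2 = -8)
-3*((h(-5, 4) + o) + 43) = -3*((0 - 8) + 43) = -3*(-8 + 43) = -3*35 = -105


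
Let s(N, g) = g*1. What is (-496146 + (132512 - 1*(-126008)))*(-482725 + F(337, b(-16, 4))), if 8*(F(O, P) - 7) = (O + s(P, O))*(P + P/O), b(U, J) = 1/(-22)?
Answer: 2523559723693/22 ≈ 1.1471e+11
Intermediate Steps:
s(N, g) = g
b(U, J) = -1/22
F(O, P) = 7 + O*(P + P/O)/4 (F(O, P) = 7 + ((O + O)*(P + P/O))/8 = 7 + ((2*O)*(P + P/O))/8 = 7 + (2*O*(P + P/O))/8 = 7 + O*(P + P/O)/4)
(-496146 + (132512 - 1*(-126008)))*(-482725 + F(337, b(-16, 4))) = (-496146 + (132512 - 1*(-126008)))*(-482725 + (7 + (¼)*(-1/22) + (¼)*337*(-1/22))) = (-496146 + (132512 + 126008))*(-482725 + (7 - 1/88 - 337/88)) = (-496146 + 258520)*(-482725 + 139/44) = -237626*(-21239761/44) = 2523559723693/22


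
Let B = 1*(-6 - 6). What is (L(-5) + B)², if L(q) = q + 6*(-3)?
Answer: 1225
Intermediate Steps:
L(q) = -18 + q (L(q) = q - 18 = -18 + q)
B = -12 (B = 1*(-12) = -12)
(L(-5) + B)² = ((-18 - 5) - 12)² = (-23 - 12)² = (-35)² = 1225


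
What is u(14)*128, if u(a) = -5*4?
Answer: -2560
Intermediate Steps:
u(a) = -20
u(14)*128 = -20*128 = -2560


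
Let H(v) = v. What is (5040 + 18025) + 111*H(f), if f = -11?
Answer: 21844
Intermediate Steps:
(5040 + 18025) + 111*H(f) = (5040 + 18025) + 111*(-11) = 23065 - 1221 = 21844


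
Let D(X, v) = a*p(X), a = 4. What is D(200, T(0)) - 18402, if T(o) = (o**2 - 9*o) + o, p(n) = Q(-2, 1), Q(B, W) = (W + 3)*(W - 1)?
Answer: -18402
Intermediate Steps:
Q(B, W) = (-1 + W)*(3 + W) (Q(B, W) = (3 + W)*(-1 + W) = (-1 + W)*(3 + W))
p(n) = 0 (p(n) = -3 + 1**2 + 2*1 = -3 + 1 + 2 = 0)
T(o) = o**2 - 8*o
D(X, v) = 0 (D(X, v) = 4*0 = 0)
D(200, T(0)) - 18402 = 0 - 18402 = -18402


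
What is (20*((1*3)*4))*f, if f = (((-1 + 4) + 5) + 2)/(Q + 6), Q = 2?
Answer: 300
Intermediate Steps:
f = 5/4 (f = (((-1 + 4) + 5) + 2)/(2 + 6) = ((3 + 5) + 2)/8 = (8 + 2)*(⅛) = 10*(⅛) = 5/4 ≈ 1.2500)
(20*((1*3)*4))*f = (20*((1*3)*4))*(5/4) = (20*(3*4))*(5/4) = (20*12)*(5/4) = 240*(5/4) = 300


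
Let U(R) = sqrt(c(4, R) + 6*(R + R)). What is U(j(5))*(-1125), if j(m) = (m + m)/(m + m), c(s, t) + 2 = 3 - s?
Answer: -3375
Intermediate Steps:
c(s, t) = 1 - s (c(s, t) = -2 + (3 - s) = 1 - s)
j(m) = 1 (j(m) = (2*m)/((2*m)) = (2*m)*(1/(2*m)) = 1)
U(R) = sqrt(-3 + 12*R) (U(R) = sqrt((1 - 1*4) + 6*(R + R)) = sqrt((1 - 4) + 6*(2*R)) = sqrt(-3 + 12*R))
U(j(5))*(-1125) = sqrt(-3 + 12*1)*(-1125) = sqrt(-3 + 12)*(-1125) = sqrt(9)*(-1125) = 3*(-1125) = -3375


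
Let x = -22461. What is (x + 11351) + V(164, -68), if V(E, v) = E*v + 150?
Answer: -22112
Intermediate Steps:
V(E, v) = 150 + E*v
(x + 11351) + V(164, -68) = (-22461 + 11351) + (150 + 164*(-68)) = -11110 + (150 - 11152) = -11110 - 11002 = -22112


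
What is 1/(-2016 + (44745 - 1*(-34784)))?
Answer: 1/77513 ≈ 1.2901e-5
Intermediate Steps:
1/(-2016 + (44745 - 1*(-34784))) = 1/(-2016 + (44745 + 34784)) = 1/(-2016 + 79529) = 1/77513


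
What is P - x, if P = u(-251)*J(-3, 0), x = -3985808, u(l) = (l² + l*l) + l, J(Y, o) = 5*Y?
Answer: 2099543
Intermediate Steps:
u(l) = l + 2*l² (u(l) = (l² + l²) + l = 2*l² + l = l + 2*l²)
P = -1886265 (P = (-251*(1 + 2*(-251)))*(5*(-3)) = -251*(1 - 502)*(-15) = -251*(-501)*(-15) = 125751*(-15) = -1886265)
P - x = -1886265 - 1*(-3985808) = -1886265 + 3985808 = 2099543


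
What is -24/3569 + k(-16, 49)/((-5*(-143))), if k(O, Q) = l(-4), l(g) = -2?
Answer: -24298/2551835 ≈ -0.0095218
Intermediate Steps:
k(O, Q) = -2
-24/3569 + k(-16, 49)/((-5*(-143))) = -24/3569 - 2/((-5*(-143))) = -24*1/3569 - 2/715 = -24/3569 - 2*1/715 = -24/3569 - 2/715 = -24298/2551835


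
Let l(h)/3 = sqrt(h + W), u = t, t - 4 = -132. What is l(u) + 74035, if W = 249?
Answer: 74068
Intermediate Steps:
t = -128 (t = 4 - 132 = -128)
u = -128
l(h) = 3*sqrt(249 + h) (l(h) = 3*sqrt(h + 249) = 3*sqrt(249 + h))
l(u) + 74035 = 3*sqrt(249 - 128) + 74035 = 3*sqrt(121) + 74035 = 3*11 + 74035 = 33 + 74035 = 74068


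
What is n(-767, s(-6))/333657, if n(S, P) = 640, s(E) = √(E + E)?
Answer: 640/333657 ≈ 0.0019181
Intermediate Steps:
s(E) = √2*√E (s(E) = √(2*E) = √2*√E)
n(-767, s(-6))/333657 = 640/333657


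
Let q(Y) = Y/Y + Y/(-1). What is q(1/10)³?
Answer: 729/1000 ≈ 0.72900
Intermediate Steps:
q(Y) = 1 - Y (q(Y) = 1 + Y*(-1) = 1 - Y)
q(1/10)³ = (1 - 1/10)³ = (1 - 1*⅒)³ = (1 - ⅒)³ = (9/10)³ = 729/1000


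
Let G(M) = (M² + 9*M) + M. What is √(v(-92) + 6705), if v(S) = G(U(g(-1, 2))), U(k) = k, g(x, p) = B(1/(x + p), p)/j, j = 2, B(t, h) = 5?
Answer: √26945/2 ≈ 82.075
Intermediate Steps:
g(x, p) = 5/2
G(M) = M² + 10*M
v(S) = 125/4 (v(S) = 5*(10 + 5/2)/2 = (5/2)*(25/2) = 125/4)
√(v(-92) + 6705) = √(125/4 + 6705) = √(26945/4) = √26945/2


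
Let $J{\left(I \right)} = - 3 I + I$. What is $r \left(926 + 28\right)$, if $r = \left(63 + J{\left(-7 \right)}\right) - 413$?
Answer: $-320544$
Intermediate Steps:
$J{\left(I \right)} = - 2 I$
$r = -336$ ($r = \left(63 - -14\right) - 413 = \left(63 + 14\right) - 413 = 77 - 413 = -336$)
$r \left(926 + 28\right) = - 336 \left(926 + 28\right) = \left(-336\right) 954 = -320544$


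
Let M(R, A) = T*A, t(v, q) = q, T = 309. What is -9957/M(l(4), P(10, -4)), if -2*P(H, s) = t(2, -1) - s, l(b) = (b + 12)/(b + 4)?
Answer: 6638/309 ≈ 21.482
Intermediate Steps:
l(b) = (12 + b)/(4 + b)
P(H, s) = ½ + s/2 (P(H, s) = -(-1 - s)/2 = ½ + s/2)
M(R, A) = 309*A
-9957/M(l(4), P(10, -4)) = -9957*1/(309*(½ + (½)*(-4))) = -9957*1/(309*(½ - 2)) = -9957/(309*(-3/2)) = -9957/(-927/2) = -9957*(-2/927) = 6638/309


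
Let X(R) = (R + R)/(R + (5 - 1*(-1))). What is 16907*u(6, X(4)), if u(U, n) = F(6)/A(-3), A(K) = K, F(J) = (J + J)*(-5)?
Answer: 338140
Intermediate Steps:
F(J) = -10*J (F(J) = (2*J)*(-5) = -10*J)
X(R) = 2*R/(6 + R) (X(R) = (2*R)/(R + (5 + 1)) = (2*R)/(R + 6) = (2*R)/(6 + R) = 2*R/(6 + R))
u(U, n) = 20 (u(U, n) = -10*6/(-3) = -60*(-1/3) = 20)
16907*u(6, X(4)) = 16907*20 = 338140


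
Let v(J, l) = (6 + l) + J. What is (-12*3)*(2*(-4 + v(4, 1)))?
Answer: -504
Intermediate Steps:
v(J, l) = 6 + J + l
(-12*3)*(2*(-4 + v(4, 1))) = (-12*3)*(2*(-4 + (6 + 4 + 1))) = -72*(-4 + 11) = -72*7 = -36*14 = -504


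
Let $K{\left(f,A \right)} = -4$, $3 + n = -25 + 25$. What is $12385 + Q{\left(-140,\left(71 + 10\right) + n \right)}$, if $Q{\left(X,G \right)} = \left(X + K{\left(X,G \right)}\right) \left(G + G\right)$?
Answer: $-10079$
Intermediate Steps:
$n = -3$ ($n = -3 + \left(-25 + 25\right) = -3 + 0 = -3$)
$Q{\left(X,G \right)} = 2 G \left(-4 + X\right)$ ($Q{\left(X,G \right)} = \left(X - 4\right) \left(G + G\right) = \left(-4 + X\right) 2 G = 2 G \left(-4 + X\right)$)
$12385 + Q{\left(-140,\left(71 + 10\right) + n \right)} = 12385 + 2 \left(\left(71 + 10\right) - 3\right) \left(-4 - 140\right) = 12385 + 2 \left(81 - 3\right) \left(-144\right) = 12385 + 2 \cdot 78 \left(-144\right) = 12385 - 22464 = -10079$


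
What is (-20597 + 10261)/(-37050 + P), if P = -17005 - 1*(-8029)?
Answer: 5168/23013 ≈ 0.22457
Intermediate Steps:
P = -8976 (P = -17005 + 8029 = -8976)
(-20597 + 10261)/(-37050 + P) = (-20597 + 10261)/(-37050 - 8976) = -10336/(-46026) = -10336*(-1/46026) = 5168/23013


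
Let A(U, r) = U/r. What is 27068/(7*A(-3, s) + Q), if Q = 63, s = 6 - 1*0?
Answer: 54136/119 ≈ 454.92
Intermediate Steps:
s = 6 (s = 6 + 0 = 6)
27068/(7*A(-3, s) + Q) = 27068/(7*(-3/6) + 63) = 27068/(7*(-3*1/6) + 63) = 27068/(7*(-1/2) + 63) = 27068/(-7/2 + 63) = 27068/(119/2) = 27068*(2/119) = 54136/119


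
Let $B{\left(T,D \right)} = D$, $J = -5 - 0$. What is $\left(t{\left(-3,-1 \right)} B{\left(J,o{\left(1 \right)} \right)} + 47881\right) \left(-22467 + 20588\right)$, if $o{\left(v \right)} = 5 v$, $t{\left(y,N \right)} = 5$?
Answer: $-90015374$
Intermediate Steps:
$J = -5$ ($J = -5 + 0 = -5$)
$\left(t{\left(-3,-1 \right)} B{\left(J,o{\left(1 \right)} \right)} + 47881\right) \left(-22467 + 20588\right) = \left(5 \cdot 5 \cdot 1 + 47881\right) \left(-22467 + 20588\right) = \left(5 \cdot 5 + 47881\right) \left(-1879\right) = \left(25 + 47881\right) \left(-1879\right) = 47906 \left(-1879\right) = -90015374$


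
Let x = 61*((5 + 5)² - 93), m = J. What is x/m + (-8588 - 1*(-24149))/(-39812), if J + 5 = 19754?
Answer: -290314465/786247188 ≈ -0.36924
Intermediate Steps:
J = 19749 (J = -5 + 19754 = 19749)
m = 19749
x = 427 (x = 61*(10² - 93) = 61*(100 - 93) = 61*7 = 427)
x/m + (-8588 - 1*(-24149))/(-39812) = 427/19749 + (-8588 - 1*(-24149))/(-39812) = 427*(1/19749) + (-8588 + 24149)*(-1/39812) = 427/19749 + 15561*(-1/39812) = 427/19749 - 15561/39812 = -290314465/786247188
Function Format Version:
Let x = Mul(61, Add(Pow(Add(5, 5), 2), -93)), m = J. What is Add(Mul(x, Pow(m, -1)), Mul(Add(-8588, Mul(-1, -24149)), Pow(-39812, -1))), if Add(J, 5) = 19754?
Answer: Rational(-290314465, 786247188) ≈ -0.36924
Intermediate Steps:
J = 19749 (J = Add(-5, 19754) = 19749)
m = 19749
x = 427 (x = Mul(61, Add(Pow(10, 2), -93)) = Mul(61, Add(100, -93)) = Mul(61, 7) = 427)
Add(Mul(x, Pow(m, -1)), Mul(Add(-8588, Mul(-1, -24149)), Pow(-39812, -1))) = Add(Mul(427, Pow(19749, -1)), Mul(Add(-8588, Mul(-1, -24149)), Pow(-39812, -1))) = Add(Mul(427, Rational(1, 19749)), Mul(Add(-8588, 24149), Rational(-1, 39812))) = Add(Rational(427, 19749), Mul(15561, Rational(-1, 39812))) = Add(Rational(427, 19749), Rational(-15561, 39812)) = Rational(-290314465, 786247188)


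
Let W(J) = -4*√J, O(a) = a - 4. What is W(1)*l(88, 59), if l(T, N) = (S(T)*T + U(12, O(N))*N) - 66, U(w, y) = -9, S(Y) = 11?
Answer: -1484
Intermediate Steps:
O(a) = -4 + a
l(T, N) = -66 - 9*N + 11*T (l(T, N) = (11*T - 9*N) - 66 = (-9*N + 11*T) - 66 = -66 - 9*N + 11*T)
W(1)*l(88, 59) = (-4*√1)*(-66 - 9*59 + 11*88) = (-4*1)*(-66 - 531 + 968) = -4*371 = -1484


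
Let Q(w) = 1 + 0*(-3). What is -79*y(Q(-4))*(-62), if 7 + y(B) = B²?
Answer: -29388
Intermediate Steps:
Q(w) = 1 (Q(w) = 1 + 0 = 1)
y(B) = -7 + B²
-79*y(Q(-4))*(-62) = -79*(-7 + 1²)*(-62) = -79*(-7 + 1)*(-62) = -79*(-6)*(-62) = 474*(-62) = -29388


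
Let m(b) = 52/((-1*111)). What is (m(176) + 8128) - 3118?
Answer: 556058/111 ≈ 5009.5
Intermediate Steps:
m(b) = -52/111 (m(b) = 52/(-111) = 52*(-1/111) = -52/111)
(m(176) + 8128) - 3118 = (-52/111 + 8128) - 3118 = 902156/111 - 3118 = 556058/111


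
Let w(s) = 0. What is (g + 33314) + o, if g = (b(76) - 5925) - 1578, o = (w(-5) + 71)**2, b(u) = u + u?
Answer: 31004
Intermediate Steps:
b(u) = 2*u
o = 5041 (o = (0 + 71)**2 = 71**2 = 5041)
g = -7351 (g = (2*76 - 5925) - 1578 = (152 - 5925) - 1578 = -5773 - 1578 = -7351)
(g + 33314) + o = (-7351 + 33314) + 5041 = 25963 + 5041 = 31004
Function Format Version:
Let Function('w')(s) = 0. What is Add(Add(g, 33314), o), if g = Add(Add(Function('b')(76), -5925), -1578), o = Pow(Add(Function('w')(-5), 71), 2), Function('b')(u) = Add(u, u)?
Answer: 31004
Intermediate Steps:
Function('b')(u) = Mul(2, u)
o = 5041 (o = Pow(Add(0, 71), 2) = Pow(71, 2) = 5041)
g = -7351 (g = Add(Add(Mul(2, 76), -5925), -1578) = Add(Add(152, -5925), -1578) = Add(-5773, -1578) = -7351)
Add(Add(g, 33314), o) = Add(Add(-7351, 33314), 5041) = Add(25963, 5041) = 31004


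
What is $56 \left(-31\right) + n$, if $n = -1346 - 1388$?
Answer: $-4470$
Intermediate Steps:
$n = -2734$
$56 \left(-31\right) + n = 56 \left(-31\right) - 2734 = -1736 - 2734 = -4470$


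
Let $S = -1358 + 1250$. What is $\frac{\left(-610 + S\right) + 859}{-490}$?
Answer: $- \frac{141}{490} \approx -0.28776$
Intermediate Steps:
$S = -108$
$\frac{\left(-610 + S\right) + 859}{-490} = \frac{\left(-610 - 108\right) + 859}{-490} = \left(-718 + 859\right) \left(- \frac{1}{490}\right) = 141 \left(- \frac{1}{490}\right) = - \frac{141}{490}$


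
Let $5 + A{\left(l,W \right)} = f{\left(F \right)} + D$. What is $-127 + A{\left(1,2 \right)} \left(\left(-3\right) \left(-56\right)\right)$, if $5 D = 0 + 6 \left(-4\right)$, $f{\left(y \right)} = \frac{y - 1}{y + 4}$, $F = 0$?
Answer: $- \frac{9077}{5} \approx -1815.4$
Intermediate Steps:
$f{\left(y \right)} = \frac{-1 + y}{4 + y}$
$D = - \frac{24}{5}$ ($D = \frac{0 + 6 \left(-4\right)}{5} = \frac{0 - 24}{5} = \frac{1}{5} \left(-24\right) = - \frac{24}{5} \approx -4.8$)
$A{\left(l,W \right)} = - \frac{201}{20}$ ($A{\left(l,W \right)} = -5 - \left(\frac{24}{5} - \frac{-1 + 0}{4 + 0}\right) = -5 - \left(\frac{24}{5} - \frac{1}{4} \left(-1\right)\right) = -5 + \left(\frac{1}{4} \left(-1\right) - \frac{24}{5}\right) = -5 - \frac{101}{20} = - \frac{201}{20}$)
$-127 + A{\left(1,2 \right)} \left(\left(-3\right) \left(-56\right)\right) = -127 - \frac{201 \left(\left(-3\right) \left(-56\right)\right)}{20} = -127 - \frac{8442}{5} = - \frac{9077}{5}$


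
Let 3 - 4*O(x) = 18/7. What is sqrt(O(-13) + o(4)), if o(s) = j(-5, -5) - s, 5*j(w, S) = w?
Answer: I*sqrt(959)/14 ≈ 2.212*I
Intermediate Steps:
j(w, S) = w/5
O(x) = 3/28 (O(x) = 3/4 - 9/(2*7) = 3/4 - 1/4*18/7 = 3/4 - 9/14 = 3/28)
o(s) = -1 - s (o(s) = (1/5)*(-5) - s = -1 - s)
sqrt(O(-13) + o(4)) = sqrt(3/28 + (-1 - 1*4)) = sqrt(3/28 + (-1 - 4)) = sqrt(3/28 - 5) = sqrt(-137/28) = I*sqrt(959)/14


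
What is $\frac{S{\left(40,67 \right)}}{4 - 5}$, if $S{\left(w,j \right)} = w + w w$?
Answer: $-1640$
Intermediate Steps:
$S{\left(w,j \right)} = w + w^{2}$
$\frac{S{\left(40,67 \right)}}{4 - 5} = \frac{40 \left(1 + 40\right)}{4 - 5} = \frac{40 \cdot 41}{-1} = 1640 \left(-1\right) = -1640$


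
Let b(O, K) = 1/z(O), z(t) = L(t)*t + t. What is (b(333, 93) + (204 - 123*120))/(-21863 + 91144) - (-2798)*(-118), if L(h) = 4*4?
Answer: -129490317689039/392199741 ≈ -3.3016e+5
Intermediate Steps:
L(h) = 16
z(t) = 17*t (z(t) = 16*t + t = 17*t)
b(O, K) = 1/(17*O)
(b(333, 93) + (204 - 123*120))/(-21863 + 91144) - (-2798)*(-118) = ((1/17)/333 + (204 - 123*120))/(-21863 + 91144) - (-2798)*(-118) = ((1/17)*(1/333) + (204 - 14760))/69281 - 1*330164 = (1/5661 - 14556)*(1/69281) - 330164 = -82401515/5661*1/69281 - 330164 = -82401515/392199741 - 330164 = -129490317689039/392199741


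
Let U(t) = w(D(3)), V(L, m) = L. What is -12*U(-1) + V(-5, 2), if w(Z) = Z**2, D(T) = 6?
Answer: -437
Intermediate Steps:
U(t) = 36 (U(t) = 6**2 = 36)
-12*U(-1) + V(-5, 2) = -12*36 - 5 = -432 - 5 = -437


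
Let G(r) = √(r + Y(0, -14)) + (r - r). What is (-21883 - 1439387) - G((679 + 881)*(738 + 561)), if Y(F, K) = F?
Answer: -1461270 - 6*√56290 ≈ -1.4627e+6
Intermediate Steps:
G(r) = √r (G(r) = √(r + 0) + (r - r) = √r + 0 = √r)
(-21883 - 1439387) - G((679 + 881)*(738 + 561)) = (-21883 - 1439387) - √((679 + 881)*(738 + 561)) = -1461270 - √(1560*1299) = -1461270 - √2026440 = -1461270 - 6*√56290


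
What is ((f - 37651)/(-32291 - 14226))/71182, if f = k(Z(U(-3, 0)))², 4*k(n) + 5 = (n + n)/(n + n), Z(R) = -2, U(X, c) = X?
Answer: 18825/1655586547 ≈ 1.1371e-5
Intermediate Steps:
k(n) = -1 (k(n) = -5/4 + ((n + n)/(n + n))/4 = -5/4 + ((2*n)/((2*n)))/4 = -5/4 + ((2*n)*(1/(2*n)))/4 = -5/4 + (¼)*1 = -5/4 + ¼ = -1)
f = 1 (f = (-1)² = 1)
((f - 37651)/(-32291 - 14226))/71182 = ((1 - 37651)/(-32291 - 14226))/71182 = -37650/(-46517)*(1/71182) = -37650*(-1/46517)*(1/71182) = (37650/46517)*(1/71182) = 18825/1655586547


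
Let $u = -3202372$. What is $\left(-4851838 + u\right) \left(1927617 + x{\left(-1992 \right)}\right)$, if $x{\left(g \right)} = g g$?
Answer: $-47485052867010$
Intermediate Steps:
$x{\left(g \right)} = g^{2}$
$\left(-4851838 + u\right) \left(1927617 + x{\left(-1992 \right)}\right) = \left(-4851838 - 3202372\right) \left(1927617 + \left(-1992\right)^{2}\right) = - 8054210 \left(1927617 + 3968064\right) = \left(-8054210\right) 5895681 = -47485052867010$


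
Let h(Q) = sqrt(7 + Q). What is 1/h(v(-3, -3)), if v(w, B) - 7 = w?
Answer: sqrt(11)/11 ≈ 0.30151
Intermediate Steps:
v(w, B) = 7 + w
1/h(v(-3, -3)) = 1/(sqrt(7 + (7 - 3))) = 1/(sqrt(7 + 4)) = 1/(sqrt(11)) = sqrt(11)/11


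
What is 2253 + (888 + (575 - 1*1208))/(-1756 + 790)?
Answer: 725381/322 ≈ 2252.7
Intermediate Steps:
2253 + (888 + (575 - 1*1208))/(-1756 + 790) = 2253 + (888 + (575 - 1208))/(-966) = 2253 + (888 - 633)*(-1/966) = 2253 + 255*(-1/966) = 2253 - 85/322 = 725381/322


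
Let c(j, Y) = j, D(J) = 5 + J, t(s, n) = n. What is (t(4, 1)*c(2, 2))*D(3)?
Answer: 16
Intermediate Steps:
(t(4, 1)*c(2, 2))*D(3) = (1*2)*(5 + 3) = 2*8 = 16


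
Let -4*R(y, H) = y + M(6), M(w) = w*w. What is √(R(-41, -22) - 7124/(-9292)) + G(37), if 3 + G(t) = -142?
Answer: -145 + √43530697/4646 ≈ -143.58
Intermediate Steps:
M(w) = w²
G(t) = -145 (G(t) = -3 - 142 = -145)
R(y, H) = -9 - y/4 (R(y, H) = -(y + 6²)/4 = -(y + 36)/4 = -(36 + y)/4 = -9 - y/4)
√(R(-41, -22) - 7124/(-9292)) + G(37) = √((-9 - ¼*(-41)) - 7124/(-9292)) - 145 = √((-9 + 41/4) - 7124*(-1/9292)) - 145 = √(5/4 + 1781/2323) - 145 = √(18739/9292) - 145 = √43530697/4646 - 145 = -145 + √43530697/4646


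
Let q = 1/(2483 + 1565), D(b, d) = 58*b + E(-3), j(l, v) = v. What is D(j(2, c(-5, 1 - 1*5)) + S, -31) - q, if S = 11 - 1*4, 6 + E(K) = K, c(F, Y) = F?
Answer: 433135/4048 ≈ 107.00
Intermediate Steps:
E(K) = -6 + K
S = 7 (S = 11 - 4 = 7)
D(b, d) = -9 + 58*b (D(b, d) = 58*b + (-6 - 3) = 58*b - 9 = -9 + 58*b)
q = 1/4048 ≈ 0.00024704
D(j(2, c(-5, 1 - 1*5)) + S, -31) - q = (-9 + 58*(-5 + 7)) - 1*1/4048 = (-9 + 58*2) - 1/4048 = (-9 + 116) - 1/4048 = 107 - 1/4048 = 433135/4048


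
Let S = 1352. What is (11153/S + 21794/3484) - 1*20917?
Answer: -1893431633/90584 ≈ -20903.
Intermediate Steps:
(11153/S + 21794/3484) - 1*20917 = (11153/1352 + 21794/3484) - 1*20917 = (11153*(1/1352) + 21794*(1/3484)) - 20917 = (11153/1352 + 10897/1742) - 20917 = 1313895/90584 - 20917 = -1893431633/90584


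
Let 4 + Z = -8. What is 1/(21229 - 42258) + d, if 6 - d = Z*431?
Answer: 108888161/21029 ≈ 5178.0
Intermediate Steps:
Z = -12 (Z = -4 - 8 = -12)
d = 5178 (d = 6 - (-12)*431 = 6 - 1*(-5172) = 6 + 5172 = 5178)
1/(21229 - 42258) + d = 1/(21229 - 42258) + 5178 = 1/(-21029) + 5178 = -1/21029 + 5178 = 108888161/21029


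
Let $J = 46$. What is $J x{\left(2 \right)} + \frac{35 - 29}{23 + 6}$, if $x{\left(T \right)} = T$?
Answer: $\frac{2674}{29} \approx 92.207$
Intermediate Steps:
$J x{\left(2 \right)} + \frac{35 - 29}{23 + 6} = 46 \cdot 2 + \frac{35 - 29}{23 + 6} = 92 + \frac{6}{29} = \frac{2674}{29}$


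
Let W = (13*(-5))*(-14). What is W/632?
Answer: 455/316 ≈ 1.4399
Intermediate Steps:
W = 910 (W = -65*(-14) = 910)
W/632 = 910/632 = 910*(1/632) = 455/316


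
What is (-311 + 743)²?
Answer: 186624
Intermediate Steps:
(-311 + 743)² = 432² = 186624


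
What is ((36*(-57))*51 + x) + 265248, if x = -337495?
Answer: -176899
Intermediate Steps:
((36*(-57))*51 + x) + 265248 = ((36*(-57))*51 - 337495) + 265248 = (-2052*51 - 337495) + 265248 = (-104652 - 337495) + 265248 = -442147 + 265248 = -176899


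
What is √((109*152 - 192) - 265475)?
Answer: I*√249099 ≈ 499.1*I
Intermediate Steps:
√((109*152 - 192) - 265475) = √((16568 - 192) - 265475) = √(16376 - 265475) = √(-249099) = I*√249099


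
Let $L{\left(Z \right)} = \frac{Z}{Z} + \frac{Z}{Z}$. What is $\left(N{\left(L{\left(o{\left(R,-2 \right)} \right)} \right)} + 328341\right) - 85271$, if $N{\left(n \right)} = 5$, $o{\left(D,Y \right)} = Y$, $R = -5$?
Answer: $243075$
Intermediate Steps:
$L{\left(Z \right)} = 2$ ($L{\left(Z \right)} = 1 + 1 = 2$)
$\left(N{\left(L{\left(o{\left(R,-2 \right)} \right)} \right)} + 328341\right) - 85271 = \left(5 + 328341\right) - 85271 = 328346 - 85271 = 243075$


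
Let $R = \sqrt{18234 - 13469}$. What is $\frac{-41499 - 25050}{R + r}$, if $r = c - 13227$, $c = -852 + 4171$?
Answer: $\frac{219789164}{32721233} + \frac{22183 \sqrt{4765}}{32721233} \approx 6.7638$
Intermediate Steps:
$R = \sqrt{4765} \approx 69.029$
$c = 3319$
$r = -9908$ ($r = 3319 - 13227 = -9908$)
$\frac{-41499 - 25050}{R + r} = \frac{-41499 - 25050}{\sqrt{4765} - 9908} = - \frac{66549}{-9908 + \sqrt{4765}}$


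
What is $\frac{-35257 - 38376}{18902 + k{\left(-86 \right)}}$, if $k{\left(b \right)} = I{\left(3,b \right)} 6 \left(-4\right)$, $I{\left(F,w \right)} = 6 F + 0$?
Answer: $- \frac{73633}{18470} \approx -3.9866$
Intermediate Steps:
$I{\left(F,w \right)} = 6 F$
$k{\left(b \right)} = -432$ ($k{\left(b \right)} = 6 \cdot 3 \cdot 6 \left(-4\right) = 18 \cdot 6 \left(-4\right) = 108 \left(-4\right) = -432$)
$\frac{-35257 - 38376}{18902 + k{\left(-86 \right)}} = \frac{-35257 - 38376}{18902 - 432} = - \frac{73633}{18470}$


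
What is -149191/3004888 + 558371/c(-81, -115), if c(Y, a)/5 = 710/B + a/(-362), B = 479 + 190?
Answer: 406336247639519719/5017486860200 ≈ 80984.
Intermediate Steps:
B = 669
c(Y, a) = 3550/669 - 5*a/362 (c(Y, a) = 5*(710/669 + a/(-362)) = 5*(710*(1/669) + a*(-1/362)) = 5*(710/669 - a/362) = 3550/669 - 5*a/362)
-149191/3004888 + 558371/c(-81, -115) = -149191/3004888 + 558371/(3550/669 - 5/362*(-115)) = -149191*1/3004888 + 558371/(3550/669 + 575/362) = -149191/3004888 + 558371/(1669775/242178) = -149191/3004888 + 558371*(242178/1669775) = -149191/3004888 + 135225172038/1669775 = 406336247639519719/5017486860200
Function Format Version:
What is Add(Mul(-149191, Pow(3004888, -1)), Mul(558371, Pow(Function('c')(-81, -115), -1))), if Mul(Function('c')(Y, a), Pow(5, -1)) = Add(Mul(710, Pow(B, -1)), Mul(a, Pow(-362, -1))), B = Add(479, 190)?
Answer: Rational(406336247639519719, 5017486860200) ≈ 80984.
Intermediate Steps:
B = 669
Function('c')(Y, a) = Add(Rational(3550, 669), Mul(Rational(-5, 362), a)) (Function('c')(Y, a) = Mul(5, Add(Mul(710, Pow(669, -1)), Mul(a, Pow(-362, -1)))) = Mul(5, Add(Mul(710, Rational(1, 669)), Mul(a, Rational(-1, 362)))) = Mul(5, Add(Rational(710, 669), Mul(Rational(-1, 362), a))) = Add(Rational(3550, 669), Mul(Rational(-5, 362), a)))
Add(Mul(-149191, Pow(3004888, -1)), Mul(558371, Pow(Function('c')(-81, -115), -1))) = Add(Mul(-149191, Pow(3004888, -1)), Mul(558371, Pow(Add(Rational(3550, 669), Mul(Rational(-5, 362), -115)), -1))) = Add(Mul(-149191, Rational(1, 3004888)), Mul(558371, Pow(Add(Rational(3550, 669), Rational(575, 362)), -1))) = Add(Rational(-149191, 3004888), Mul(558371, Pow(Rational(1669775, 242178), -1))) = Add(Rational(-149191, 3004888), Mul(558371, Rational(242178, 1669775))) = Add(Rational(-149191, 3004888), Rational(135225172038, 1669775)) = Rational(406336247639519719, 5017486860200)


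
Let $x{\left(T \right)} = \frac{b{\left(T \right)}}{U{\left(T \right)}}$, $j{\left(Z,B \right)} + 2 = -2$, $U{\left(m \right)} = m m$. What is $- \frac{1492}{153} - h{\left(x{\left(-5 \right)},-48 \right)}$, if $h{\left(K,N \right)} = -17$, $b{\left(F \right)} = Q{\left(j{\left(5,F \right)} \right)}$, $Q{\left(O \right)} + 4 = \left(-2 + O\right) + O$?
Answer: $\frac{1109}{153} \approx 7.2484$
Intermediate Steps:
$U{\left(m \right)} = m^{2}$
$j{\left(Z,B \right)} = -4$ ($j{\left(Z,B \right)} = -2 - 2 = -4$)
$Q{\left(O \right)} = -6 + 2 O$ ($Q{\left(O \right)} = -4 + \left(\left(-2 + O\right) + O\right) = -4 + \left(-2 + 2 O\right) = -6 + 2 O$)
$b{\left(F \right)} = -14$ ($b{\left(F \right)} = -6 + 2 \left(-4\right) = -6 - 8 = -14$)
$x{\left(T \right)} = - \frac{14}{T^{2}}$
$- \frac{1492}{153} - h{\left(x{\left(-5 \right)},-48 \right)} = - \frac{1492}{153} - -17 = \left(-1492\right) \frac{1}{153} + 17 = - \frac{1492}{153} + 17 = \frac{1109}{153}$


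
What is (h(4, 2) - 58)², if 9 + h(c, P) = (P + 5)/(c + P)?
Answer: 156025/36 ≈ 4334.0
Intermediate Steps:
h(c, P) = -9 + (5 + P)/(P + c) (h(c, P) = -9 + (P + 5)/(c + P) = -9 + (5 + P)/(P + c))
(h(4, 2) - 58)² = ((5 - 9*4 - 8*2)/(2 + 4) - 58)² = ((5 - 36 - 16)/6 - 58)² = ((⅙)*(-47) - 58)² = (-47/6 - 58)² = (-395/6)² = 156025/36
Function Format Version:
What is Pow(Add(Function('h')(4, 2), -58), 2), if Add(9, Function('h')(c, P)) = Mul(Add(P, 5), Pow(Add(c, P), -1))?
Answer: Rational(156025, 36) ≈ 4334.0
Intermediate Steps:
Function('h')(c, P) = Add(-9, Mul(Pow(Add(P, c), -1), Add(5, P))) (Function('h')(c, P) = Add(-9, Mul(Add(P, 5), Pow(Add(c, P), -1))) = Add(-9, Mul(Add(5, P), Pow(Add(P, c), -1))) = Add(-9, Mul(Pow(Add(P, c), -1), Add(5, P))))
Pow(Add(Function('h')(4, 2), -58), 2) = Pow(Add(Mul(Pow(Add(2, 4), -1), Add(5, Mul(-9, 4), Mul(-8, 2))), -58), 2) = Pow(Add(Mul(Pow(6, -1), Add(5, -36, -16)), -58), 2) = Pow(Add(Mul(Rational(1, 6), -47), -58), 2) = Pow(Add(Rational(-47, 6), -58), 2) = Pow(Rational(-395, 6), 2) = Rational(156025, 36)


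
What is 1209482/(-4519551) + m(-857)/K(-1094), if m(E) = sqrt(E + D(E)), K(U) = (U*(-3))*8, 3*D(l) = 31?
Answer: -1209482/4519551 + I*sqrt(1905)/39384 ≈ -0.26761 + 0.0011082*I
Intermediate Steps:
D(l) = 31/3 (D(l) = (1/3)*31 = 31/3)
K(U) = -24*U (K(U) = -3*U*8 = -24*U)
m(E) = sqrt(31/3 + E) (m(E) = sqrt(E + 31/3) = sqrt(31/3 + E))
1209482/(-4519551) + m(-857)/K(-1094) = 1209482/(-4519551) + (sqrt(93 + 9*(-857))/3)/((-24*(-1094))) = 1209482*(-1/4519551) + (sqrt(93 - 7713)/3)/26256 = -1209482/4519551 + (sqrt(-7620)/3)*(1/26256) = -1209482/4519551 + ((2*I*sqrt(1905))/3)*(1/26256) = -1209482/4519551 + (2*I*sqrt(1905)/3)*(1/26256) = -1209482/4519551 + I*sqrt(1905)/39384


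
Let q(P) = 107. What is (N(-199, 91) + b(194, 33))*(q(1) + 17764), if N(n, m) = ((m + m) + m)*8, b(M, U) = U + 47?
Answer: 40459944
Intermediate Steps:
b(M, U) = 47 + U
N(n, m) = 24*m (N(n, m) = (2*m + m)*8 = (3*m)*8 = 24*m)
(N(-199, 91) + b(194, 33))*(q(1) + 17764) = (24*91 + (47 + 33))*(107 + 17764) = (2184 + 80)*17871 = 2264*17871 = 40459944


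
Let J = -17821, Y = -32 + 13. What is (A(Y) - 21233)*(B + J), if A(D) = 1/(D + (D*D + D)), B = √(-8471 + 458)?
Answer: 122221015818/323 - 6858258*I*√8013/323 ≈ 3.7839e+8 - 1.9007e+6*I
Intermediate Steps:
B = I*√8013 (B = √(-8013) = I*√8013 ≈ 89.515*I)
Y = -19
A(D) = 1/(D² + 2*D) (A(D) = 1/(D + (D² + D)) = 1/(D + (D + D²)) = 1/(D² + 2*D))
(A(Y) - 21233)*(B + J) = (1/((-19)*(2 - 19)) - 21233)*(I*√8013 - 17821) = (-1/19/(-17) - 21233)*(-17821 + I*√8013) = (-1/19*(-1/17) - 21233)*(-17821 + I*√8013) = (1/323 - 21233)*(-17821 + I*√8013) = -6858258*(-17821 + I*√8013)/323 = 122221015818/323 - 6858258*I*√8013/323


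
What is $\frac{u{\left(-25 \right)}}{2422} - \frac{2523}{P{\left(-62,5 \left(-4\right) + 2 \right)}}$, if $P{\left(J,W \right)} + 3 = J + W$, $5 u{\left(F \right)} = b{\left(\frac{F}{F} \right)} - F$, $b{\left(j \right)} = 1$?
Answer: $\frac{15277844}{502565} \approx 30.4$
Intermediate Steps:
$u{\left(F \right)} = \frac{1}{5} - \frac{F}{5}$ ($u{\left(F \right)} = \frac{1 - F}{5} = \frac{1}{5} - \frac{F}{5}$)
$P{\left(J,W \right)} = -3 + J + W$ ($P{\left(J,W \right)} = -3 + \left(J + W\right) = -3 + J + W$)
$\frac{u{\left(-25 \right)}}{2422} - \frac{2523}{P{\left(-62,5 \left(-4\right) + 2 \right)}} = \frac{\frac{1}{5} - -5}{2422} - \frac{2523}{-3 - 62 + \left(5 \left(-4\right) + 2\right)} = \left(\frac{1}{5} + 5\right) \frac{1}{2422} - \frac{2523}{-3 - 62 + \left(-20 + 2\right)} = \frac{26}{5} \cdot \frac{1}{2422} - \frac{2523}{-3 - 62 - 18} = \frac{13}{6055} - \frac{2523}{-83} = \frac{13}{6055} - - \frac{2523}{83} = \frac{13}{6055} + \frac{2523}{83} = \frac{15277844}{502565}$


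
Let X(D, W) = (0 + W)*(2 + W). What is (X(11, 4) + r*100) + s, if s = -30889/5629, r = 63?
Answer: 35566907/5629 ≈ 6318.5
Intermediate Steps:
X(D, W) = W*(2 + W)
s = -30889/5629 (s = -30889*1/5629 = -30889/5629 ≈ -5.4875)
(X(11, 4) + r*100) + s = (4*(2 + 4) + 63*100) - 30889/5629 = (4*6 + 6300) - 30889/5629 = (24 + 6300) - 30889/5629 = 6324 - 30889/5629 = 35566907/5629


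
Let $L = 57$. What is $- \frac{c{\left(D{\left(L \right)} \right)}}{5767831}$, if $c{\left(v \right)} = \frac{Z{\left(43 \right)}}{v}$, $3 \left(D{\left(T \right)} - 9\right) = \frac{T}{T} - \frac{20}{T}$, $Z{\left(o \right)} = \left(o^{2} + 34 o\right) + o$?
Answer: $- \frac{286767}{4545050828} \approx -6.3094 \cdot 10^{-5}$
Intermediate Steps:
$Z{\left(o \right)} = o^{2} + 35 o$
$D{\left(T \right)} = \frac{28}{3} - \frac{20}{3 T}$ ($D{\left(T \right)} = 9 + \frac{\frac{T}{T} - \frac{20}{T}}{3} = 9 + \frac{1 - \frac{20}{T}}{3} = 9 + \left(\frac{1}{3} - \frac{20}{3 T}\right) = \frac{28}{3} - \frac{20}{3 T}$)
$c{\left(v \right)} = \frac{3354}{v}$ ($c{\left(v \right)} = \frac{43 \left(35 + 43\right)}{v} = \frac{43 \cdot 78}{v} = \frac{3354}{v}$)
$- \frac{c{\left(D{\left(L \right)} \right)}}{5767831} = - \frac{3354 \frac{1}{\frac{4}{3} \cdot \frac{1}{57} \left(-5 + 7 \cdot 57\right)}}{5767831} = - \frac{3354 \frac{1}{\frac{4}{3} \cdot \frac{1}{57} \left(-5 + 399\right)}}{5767831} = - \frac{3354 \frac{1}{\frac{4}{3} \cdot \frac{1}{57} \cdot 394}}{5767831} = - \frac{3354 \frac{1}{\frac{1576}{171}}}{5767831} = - \frac{3354 \cdot \frac{171}{1576}}{5767831} = - \frac{286767}{788 \cdot 5767831} = \left(-1\right) \frac{286767}{4545050828} = - \frac{286767}{4545050828}$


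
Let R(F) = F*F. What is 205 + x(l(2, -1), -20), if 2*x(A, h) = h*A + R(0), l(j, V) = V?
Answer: 215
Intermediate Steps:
R(F) = F²
x(A, h) = A*h/2 (x(A, h) = (h*A + 0²)/2 = (A*h + 0)/2 = (A*h)/2 = A*h/2)
205 + x(l(2, -1), -20) = 205 + (½)*(-1)*(-20) = 205 + 10 = 215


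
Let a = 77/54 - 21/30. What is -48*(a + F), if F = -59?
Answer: 125872/45 ≈ 2797.2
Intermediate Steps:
a = 98/135 (a = 77*(1/54) - 21*1/30 = 77/54 - 7/10 = 98/135 ≈ 0.72593)
-48*(a + F) = -48*(98/135 - 59) = -48*(-7867/135) = 125872/45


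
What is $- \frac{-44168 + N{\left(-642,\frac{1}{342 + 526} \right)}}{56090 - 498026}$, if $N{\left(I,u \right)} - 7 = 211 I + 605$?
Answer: $- \frac{89509}{220968} \approx -0.40508$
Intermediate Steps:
$N{\left(I,u \right)} = 612 + 211 I$ ($N{\left(I,u \right)} = 7 + \left(211 I + 605\right) = 7 + \left(605 + 211 I\right) = 612 + 211 I$)
$- \frac{-44168 + N{\left(-642,\frac{1}{342 + 526} \right)}}{56090 - 498026} = - \frac{-44168 + \left(612 + 211 \left(-642\right)\right)}{56090 - 498026} = - \frac{-44168 + \left(612 - 135462\right)}{-441936} = - \frac{\left(-44168 - 134850\right) \left(-1\right)}{441936} = - \frac{\left(-179018\right) \left(-1\right)}{441936} = \left(-1\right) \frac{89509}{220968} = - \frac{89509}{220968}$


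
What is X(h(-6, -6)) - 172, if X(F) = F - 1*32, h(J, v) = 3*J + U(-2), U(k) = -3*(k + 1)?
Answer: -219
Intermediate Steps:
U(k) = -3 - 3*k (U(k) = -3*(1 + k) = -3 - 3*k)
h(J, v) = 3 + 3*J (h(J, v) = 3*J + (-3 - 3*(-2)) = 3*J + (-3 + 6) = 3*J + 3 = 3 + 3*J)
X(F) = -32 + F (X(F) = F - 32 = -32 + F)
X(h(-6, -6)) - 172 = (-32 + (3 + 3*(-6))) - 172 = (-32 + (3 - 18)) - 172 = (-32 - 15) - 172 = -47 - 172 = -219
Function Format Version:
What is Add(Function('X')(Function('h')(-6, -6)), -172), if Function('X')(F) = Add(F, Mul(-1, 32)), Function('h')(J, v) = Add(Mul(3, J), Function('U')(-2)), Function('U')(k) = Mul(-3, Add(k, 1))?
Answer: -219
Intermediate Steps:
Function('U')(k) = Add(-3, Mul(-3, k)) (Function('U')(k) = Mul(-3, Add(1, k)) = Add(-3, Mul(-3, k)))
Function('h')(J, v) = Add(3, Mul(3, J)) (Function('h')(J, v) = Add(Mul(3, J), Add(-3, Mul(-3, -2))) = Add(Mul(3, J), Add(-3, 6)) = Add(Mul(3, J), 3) = Add(3, Mul(3, J)))
Function('X')(F) = Add(-32, F) (Function('X')(F) = Add(F, -32) = Add(-32, F))
Add(Function('X')(Function('h')(-6, -6)), -172) = Add(Add(-32, Add(3, Mul(3, -6))), -172) = Add(Add(-32, Add(3, -18)), -172) = Add(Add(-32, -15), -172) = Add(-47, -172) = -219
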